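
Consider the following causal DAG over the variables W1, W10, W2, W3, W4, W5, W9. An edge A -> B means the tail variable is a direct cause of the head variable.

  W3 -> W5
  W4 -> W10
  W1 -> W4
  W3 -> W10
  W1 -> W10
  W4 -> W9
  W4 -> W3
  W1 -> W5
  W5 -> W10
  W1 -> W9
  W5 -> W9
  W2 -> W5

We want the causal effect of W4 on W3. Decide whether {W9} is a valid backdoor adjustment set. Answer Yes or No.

No

Backdoor paths from W4 to W3 (paths whose first edge points into W4):
  P1: W4 <- W1 -> W5 <- W3
  P2: W4 <- W1 -> W5 -> W10 <- W3
  P3: W4 <- W1 -> W10 <- W3
  P4: W4 <- W1 -> W10 <- W5 <- W3
  P5: W4 <- W1 -> W9 <- W5 <- W3
  P6: W4 <- W1 -> W9 <- W5 -> W10 <- W3
Condition 1 (no descendant of W4 in the set): FAILS — W9 is a descendant of W4.
Condition 2 (every backdoor path blocked by {W9}):
  P1: open — collider(s) W5 are conditioned on (or have a conditioned descendant) and no non-collider on the path is in the set.
  P2: blocked at collider W10 (neither it nor any descendant is in the conditioning set).
  P3: blocked at collider W10 (neither it nor any descendant is in the conditioning set).
  P4: blocked at collider W10 (neither it nor any descendant is in the conditioning set).
  P5: open — collider(s) W9 are conditioned on (or have a conditioned descendant) and no non-collider on the path is in the set.
  P6: blocked at collider W10 (neither it nor any descendant is in the conditioning set).
{W9} does not satisfy the backdoor criterion.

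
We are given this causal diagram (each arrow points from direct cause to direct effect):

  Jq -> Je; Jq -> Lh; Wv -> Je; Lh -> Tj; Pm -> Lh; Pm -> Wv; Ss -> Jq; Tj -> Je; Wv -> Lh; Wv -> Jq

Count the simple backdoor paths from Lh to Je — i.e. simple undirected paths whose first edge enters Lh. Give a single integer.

A backdoor path from Lh to Je is any simple undirected path whose first edge points into Lh (i.e. leaves Lh via a parent).
Parents of Lh: {Jq, Pm, Wv}.
Enumerating:
  P1: Lh <- Pm -> Wv -> Jq -> Je
  P2: Lh <- Pm -> Wv -> Je
  P3: Lh <- Wv -> Jq -> Je
  P4: Lh <- Wv -> Je
  P5: Lh <- Jq <- Wv -> Je
  P6: Lh <- Jq -> Je
That exhausts the simple backdoor paths. Count: 6.

6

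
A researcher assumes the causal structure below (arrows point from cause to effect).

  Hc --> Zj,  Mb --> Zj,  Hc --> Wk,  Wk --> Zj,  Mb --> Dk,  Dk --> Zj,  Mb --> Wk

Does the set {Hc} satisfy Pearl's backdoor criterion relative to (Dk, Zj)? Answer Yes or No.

Backdoor paths from Dk to Zj (paths whose first edge points into Dk):
  P1: Dk <- Mb -> Wk <- Hc -> Zj
  P2: Dk <- Mb -> Wk -> Zj
  P3: Dk <- Mb -> Zj
Condition 1 (no descendant of Dk in the set): holds — descendants of Dk are {Zj}; none are in {Hc}.
Condition 2 (every backdoor path blocked by {Hc}):
  P1: blocked at collider Wk (neither it nor any descendant is in the conditioning set).
  P2: open — no interior node is in the conditioning set.
  P3: open — no interior node is in the conditioning set.
{Hc} does not satisfy the backdoor criterion.

No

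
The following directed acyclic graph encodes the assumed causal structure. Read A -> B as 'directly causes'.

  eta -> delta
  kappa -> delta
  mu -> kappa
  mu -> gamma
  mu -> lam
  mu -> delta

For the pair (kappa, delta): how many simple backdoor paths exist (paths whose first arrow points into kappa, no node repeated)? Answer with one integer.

1

A backdoor path from kappa to delta is any simple undirected path whose first edge points into kappa (i.e. leaves kappa via a parent).
Parents of kappa: {mu}.
Enumerating:
  P1: kappa <- mu -> delta
That exhausts the simple backdoor paths. Count: 1.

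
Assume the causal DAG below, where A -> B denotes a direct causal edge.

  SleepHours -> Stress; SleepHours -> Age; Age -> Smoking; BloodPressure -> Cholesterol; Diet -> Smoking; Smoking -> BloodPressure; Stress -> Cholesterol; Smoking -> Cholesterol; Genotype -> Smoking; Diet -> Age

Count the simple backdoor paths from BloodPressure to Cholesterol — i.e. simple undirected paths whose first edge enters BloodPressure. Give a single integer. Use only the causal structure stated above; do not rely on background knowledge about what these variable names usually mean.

3

A backdoor path from BloodPressure to Cholesterol is any simple undirected path whose first edge points into BloodPressure (i.e. leaves BloodPressure via a parent).
Parents of BloodPressure: {Smoking}.
Enumerating:
  P1: BloodPressure <- Smoking <- Diet -> Age <- SleepHours -> Stress -> Cholesterol
  P2: BloodPressure <- Smoking <- Age <- SleepHours -> Stress -> Cholesterol
  P3: BloodPressure <- Smoking -> Cholesterol
That exhausts the simple backdoor paths. Count: 3.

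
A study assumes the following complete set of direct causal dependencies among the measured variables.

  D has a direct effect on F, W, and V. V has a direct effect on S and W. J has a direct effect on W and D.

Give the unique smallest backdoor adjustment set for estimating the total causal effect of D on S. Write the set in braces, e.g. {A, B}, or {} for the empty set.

{}

Variables eligible for adjustment (non-descendants of D, excluding D and S): {J}.
Backdoor paths from D to S:
  P1: D <- J -> W <- V -> S
Each backdoor path contains an unconditioned collider, so every path is already blocked with the empty conditioning set:
  P1: blocked at collider W (neither it nor any descendant is in the conditioning set).
The empty set is therefore the unique smallest valid set.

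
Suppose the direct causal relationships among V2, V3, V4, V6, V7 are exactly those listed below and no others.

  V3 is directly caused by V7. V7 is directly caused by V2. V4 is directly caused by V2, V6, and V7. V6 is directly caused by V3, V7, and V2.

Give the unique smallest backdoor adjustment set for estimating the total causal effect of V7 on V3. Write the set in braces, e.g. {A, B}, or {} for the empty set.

{}

Variables eligible for adjustment (non-descendants of V7, excluding V7 and V3): {V2}.
Backdoor paths from V7 to V3:
  P1: V7 <- V2 -> V6 <- V3
  P2: V7 <- V2 -> V4 <- V6 <- V3
Each backdoor path contains an unconditioned collider, so every path is already blocked with the empty conditioning set:
  P1: blocked at collider V6 (neither it nor any descendant is in the conditioning set).
  P2: blocked at collider V4 (neither it nor any descendant is in the conditioning set).
The empty set is therefore the unique smallest valid set.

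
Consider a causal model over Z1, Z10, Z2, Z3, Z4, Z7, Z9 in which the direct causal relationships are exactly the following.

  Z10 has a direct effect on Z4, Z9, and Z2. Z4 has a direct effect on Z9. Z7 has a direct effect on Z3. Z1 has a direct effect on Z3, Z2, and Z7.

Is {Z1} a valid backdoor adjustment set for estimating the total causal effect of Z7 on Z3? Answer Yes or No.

Backdoor paths from Z7 to Z3 (paths whose first edge points into Z7):
  P1: Z7 <- Z1 -> Z3
Condition 1 (no descendant of Z7 in the set): holds — descendants of Z7 are {Z3}; none are in {Z1}.
Condition 2 (every backdoor path blocked by {Z1}):
  P1: blocked at fork node Z1 ∈ conditioning set.
{Z1} satisfies the backdoor criterion.

Yes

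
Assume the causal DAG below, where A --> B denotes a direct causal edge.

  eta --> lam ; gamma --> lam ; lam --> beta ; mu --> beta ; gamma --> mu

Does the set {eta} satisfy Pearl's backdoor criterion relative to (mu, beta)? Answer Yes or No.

Backdoor paths from mu to beta (paths whose first edge points into mu):
  P1: mu <- gamma -> lam -> beta
Condition 1 (no descendant of mu in the set): holds — descendants of mu are {beta}; none are in {eta}.
Condition 2 (every backdoor path blocked by {eta}):
  P1: open — no interior node is in the conditioning set.
{eta} does not satisfy the backdoor criterion.

No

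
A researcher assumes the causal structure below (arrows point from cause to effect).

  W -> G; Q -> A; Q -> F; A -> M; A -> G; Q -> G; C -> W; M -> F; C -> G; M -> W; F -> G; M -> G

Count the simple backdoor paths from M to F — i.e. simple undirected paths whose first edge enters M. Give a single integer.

4

A backdoor path from M to F is any simple undirected path whose first edge points into M (i.e. leaves M via a parent).
Parents of M: {A}.
Enumerating:
  P1: M <- A <- Q -> F
  P2: M <- A <- Q -> G <- F
  P3: M <- A -> G <- Q -> F
  P4: M <- A -> G <- F
That exhausts the simple backdoor paths. Count: 4.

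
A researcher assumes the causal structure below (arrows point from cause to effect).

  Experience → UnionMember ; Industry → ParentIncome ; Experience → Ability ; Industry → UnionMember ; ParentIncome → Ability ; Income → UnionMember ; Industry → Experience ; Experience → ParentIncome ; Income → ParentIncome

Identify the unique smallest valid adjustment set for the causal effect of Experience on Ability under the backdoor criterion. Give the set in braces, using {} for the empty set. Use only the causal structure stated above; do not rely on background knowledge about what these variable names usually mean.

{Industry}

Variables eligible for adjustment (non-descendants of Experience, excluding Experience and Ability): {Income, Industry}.
Backdoor paths from Experience to Ability:
  P1: Experience <- Industry -> ParentIncome -> Ability
  P2: Experience <- Industry -> UnionMember <- Income -> ParentIncome -> Ability
The empty set is not sufficient: P1 (Experience <- Industry -> ParentIncome -> Ability) has no collider blocking it and no conditioned non-collider, so it is open.
Try {Industry}:
  P1: blocked at fork node Industry ∈ conditioning set.
  P2: blocked at fork node Industry ∈ conditioning set.
{Industry} contains no descendant of Experience and blocks every backdoor path.
No other singleton works — e.g. {Income} leaves P1 open — so {Industry} is the unique smallest valid adjustment set.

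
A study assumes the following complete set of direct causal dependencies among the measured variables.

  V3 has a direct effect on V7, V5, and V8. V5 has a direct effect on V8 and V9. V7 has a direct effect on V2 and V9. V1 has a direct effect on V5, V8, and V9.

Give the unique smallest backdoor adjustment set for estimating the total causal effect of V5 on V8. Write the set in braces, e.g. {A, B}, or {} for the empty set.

Variables eligible for adjustment (non-descendants of V5, excluding V5 and V8): {V1, V2, V3, V7}.
Backdoor paths from V5 to V8:
  P1: V5 <- V3 -> V7 -> V9 <- V1 -> V8
  P2: V5 <- V3 -> V8
  P3: V5 <- V1 -> V9 <- V7 <- V3 -> V8
  P4: V5 <- V1 -> V8
The empty set is not sufficient: P2 (V5 <- V3 -> V8) has no collider blocking it and no conditioned non-collider, so it is open.
Try {V1, V3}:
  P1: blocked at fork node V3 ∈ conditioning set.
  P2: blocked at fork node V3 ∈ conditioning set.
  P3: blocked at fork node V1 ∈ conditioning set.
  P4: blocked at fork node V1 ∈ conditioning set.
{V1, V3} contains no descendant of V5 and blocks every backdoor path.
Every element of {V1, V3} is needed (dropping V1 leaves P4 open; dropping V3 leaves P2 open), so no proper subset is valid.
Among all size-2 subsets of the eligible variables, only {V1, V3} blocks every backdoor path, so it is the unique smallest valid adjustment set.

{V1, V3}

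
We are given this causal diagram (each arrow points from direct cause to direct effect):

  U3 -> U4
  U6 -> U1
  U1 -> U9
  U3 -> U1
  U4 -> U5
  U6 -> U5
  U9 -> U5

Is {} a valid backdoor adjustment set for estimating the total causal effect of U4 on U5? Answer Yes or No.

Backdoor paths from U4 to U5 (paths whose first edge points into U4):
  P1: U4 <- U3 -> U1 <- U6 -> U5
  P2: U4 <- U3 -> U1 -> U9 -> U5
Condition 1 (no descendant of U4 in the set): holds — descendants of U4 are {U5}; none are in {}.
Condition 2 (every backdoor path blocked by {}):
  P1: blocked at collider U1 (neither it nor any descendant is in the conditioning set).
  P2: open — no interior node is in the conditioning set.
{} does not satisfy the backdoor criterion.

No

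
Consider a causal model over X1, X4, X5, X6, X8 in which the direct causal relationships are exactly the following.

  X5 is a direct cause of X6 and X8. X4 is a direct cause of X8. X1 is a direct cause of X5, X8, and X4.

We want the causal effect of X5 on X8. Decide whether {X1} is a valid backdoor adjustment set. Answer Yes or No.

Backdoor paths from X5 to X8 (paths whose first edge points into X5):
  P1: X5 <- X1 -> X4 -> X8
  P2: X5 <- X1 -> X8
Condition 1 (no descendant of X5 in the set): holds — descendants of X5 are {X6, X8}; none are in {X1}.
Condition 2 (every backdoor path blocked by {X1}):
  P1: blocked at fork node X1 ∈ conditioning set.
  P2: blocked at fork node X1 ∈ conditioning set.
{X1} satisfies the backdoor criterion.

Yes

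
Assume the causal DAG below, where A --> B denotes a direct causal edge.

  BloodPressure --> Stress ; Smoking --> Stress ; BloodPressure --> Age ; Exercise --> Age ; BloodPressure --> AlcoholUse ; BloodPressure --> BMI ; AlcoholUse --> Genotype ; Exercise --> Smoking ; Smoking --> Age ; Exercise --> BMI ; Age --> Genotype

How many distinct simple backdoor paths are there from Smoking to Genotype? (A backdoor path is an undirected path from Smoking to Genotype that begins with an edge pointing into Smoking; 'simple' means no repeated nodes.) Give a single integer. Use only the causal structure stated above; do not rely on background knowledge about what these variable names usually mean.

A backdoor path from Smoking to Genotype is any simple undirected path whose first edge points into Smoking (i.e. leaves Smoking via a parent).
Parents of Smoking: {Exercise}.
Enumerating:
  P1: Smoking <- Exercise -> Age <- BloodPressure -> AlcoholUse -> Genotype
  P2: Smoking <- Exercise -> Age -> Genotype
  P3: Smoking <- Exercise -> BMI <- BloodPressure -> Age -> Genotype
  P4: Smoking <- Exercise -> BMI <- BloodPressure -> AlcoholUse -> Genotype
That exhausts the simple backdoor paths. Count: 4.

4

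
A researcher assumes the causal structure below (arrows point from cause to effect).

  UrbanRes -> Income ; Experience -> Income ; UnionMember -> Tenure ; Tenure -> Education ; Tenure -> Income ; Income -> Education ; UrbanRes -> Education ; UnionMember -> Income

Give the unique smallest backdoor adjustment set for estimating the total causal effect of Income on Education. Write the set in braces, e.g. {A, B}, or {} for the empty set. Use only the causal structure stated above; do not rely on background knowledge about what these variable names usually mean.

{Tenure, UrbanRes}

Variables eligible for adjustment (non-descendants of Income, excluding Income and Education): {Experience, Tenure, UnionMember, UrbanRes}.
Backdoor paths from Income to Education:
  P1: Income <- UnionMember -> Tenure -> Education
  P2: Income <- UrbanRes -> Education
  P3: Income <- Tenure -> Education
The empty set is not sufficient: P1 (Income <- UnionMember -> Tenure -> Education) has no collider blocking it and no conditioned non-collider, so it is open.
Try {Tenure, UrbanRes}:
  P1: blocked at chain node Tenure ∈ conditioning set.
  P2: blocked at fork node UrbanRes ∈ conditioning set.
  P3: blocked at fork node Tenure ∈ conditioning set.
{Tenure, UrbanRes} contains no descendant of Income and blocks every backdoor path.
Every element of {Tenure, UrbanRes} is needed (dropping Tenure leaves P1 open; dropping UrbanRes leaves P2 open), so no proper subset is valid.
Among all size-2 subsets of the eligible variables, only {Tenure, UrbanRes} blocks every backdoor path, so it is the unique smallest valid adjustment set.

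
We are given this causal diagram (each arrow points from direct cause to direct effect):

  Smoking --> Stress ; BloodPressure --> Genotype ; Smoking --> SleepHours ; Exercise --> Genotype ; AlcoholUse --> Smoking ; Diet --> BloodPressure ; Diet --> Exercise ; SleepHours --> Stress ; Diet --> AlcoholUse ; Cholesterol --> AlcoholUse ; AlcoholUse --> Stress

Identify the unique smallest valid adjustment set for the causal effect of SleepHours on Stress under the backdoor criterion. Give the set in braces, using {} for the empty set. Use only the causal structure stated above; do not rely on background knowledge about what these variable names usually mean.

Variables eligible for adjustment (non-descendants of SleepHours, excluding SleepHours and Stress): {AlcoholUse, BloodPressure, Cholesterol, Diet, Exercise, Genotype, Smoking}.
Backdoor paths from SleepHours to Stress:
  P1: SleepHours <- Smoking <- AlcoholUse -> Stress
  P2: SleepHours <- Smoking -> Stress
The empty set is not sufficient: P1 (SleepHours <- Smoking <- AlcoholUse -> Stress) has no collider blocking it and no conditioned non-collider, so it is open.
Try {Smoking}:
  P1: blocked at chain node Smoking ∈ conditioning set.
  P2: blocked at fork node Smoking ∈ conditioning set.
{Smoking} contains no descendant of SleepHours and blocks every backdoor path.
No other singleton works — e.g. {Diet} leaves P1 open — so {Smoking} is the unique smallest valid adjustment set.

{Smoking}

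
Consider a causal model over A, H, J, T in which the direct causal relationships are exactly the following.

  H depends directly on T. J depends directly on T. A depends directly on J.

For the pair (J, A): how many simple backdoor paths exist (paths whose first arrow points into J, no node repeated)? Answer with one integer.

0

A backdoor path from J to A is any simple undirected path whose first edge points into J (i.e. leaves J via a parent).
Parents of J: {T}.
No simple path from any parent of J reaches A without revisiting J, so there are no backdoor paths.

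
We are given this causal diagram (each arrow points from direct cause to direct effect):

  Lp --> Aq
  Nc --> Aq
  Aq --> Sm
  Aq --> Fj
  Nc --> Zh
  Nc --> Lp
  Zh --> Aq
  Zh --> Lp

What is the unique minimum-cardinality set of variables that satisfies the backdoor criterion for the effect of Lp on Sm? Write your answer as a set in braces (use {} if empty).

Variables eligible for adjustment (non-descendants of Lp, excluding Lp and Sm): {Nc, Zh}.
Backdoor paths from Lp to Sm:
  P1: Lp <- Nc -> Zh -> Aq -> Sm
  P2: Lp <- Nc -> Aq -> Sm
  P3: Lp <- Zh <- Nc -> Aq -> Sm
  P4: Lp <- Zh -> Aq -> Sm
The empty set is not sufficient: P1 (Lp <- Nc -> Zh -> Aq -> Sm) has no collider blocking it and no conditioned non-collider, so it is open.
Try {Nc, Zh}:
  P1: blocked at fork node Nc ∈ conditioning set.
  P2: blocked at fork node Nc ∈ conditioning set.
  P3: blocked at chain node Zh ∈ conditioning set.
  P4: blocked at fork node Zh ∈ conditioning set.
{Nc, Zh} contains no descendant of Lp and blocks every backdoor path.
Every element of {Nc, Zh} is needed (dropping Nc leaves P2 open; dropping Zh leaves P4 open), so no proper subset is valid.
Among all size-2 subsets of the eligible variables, only {Nc, Zh} blocks every backdoor path, so it is the unique smallest valid adjustment set.

{Nc, Zh}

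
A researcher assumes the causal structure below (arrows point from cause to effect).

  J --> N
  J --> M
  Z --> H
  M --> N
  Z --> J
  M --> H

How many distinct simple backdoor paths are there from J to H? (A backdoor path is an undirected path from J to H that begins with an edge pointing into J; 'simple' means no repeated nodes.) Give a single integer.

A backdoor path from J to H is any simple undirected path whose first edge points into J (i.e. leaves J via a parent).
Parents of J: {Z}.
Enumerating:
  P1: J <- Z -> H
That exhausts the simple backdoor paths. Count: 1.

1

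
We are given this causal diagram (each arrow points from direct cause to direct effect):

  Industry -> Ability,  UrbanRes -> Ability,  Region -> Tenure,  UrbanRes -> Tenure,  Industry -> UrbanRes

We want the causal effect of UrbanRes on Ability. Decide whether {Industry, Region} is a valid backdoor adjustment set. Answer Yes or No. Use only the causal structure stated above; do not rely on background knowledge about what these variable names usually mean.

Backdoor paths from UrbanRes to Ability (paths whose first edge points into UrbanRes):
  P1: UrbanRes <- Industry -> Ability
Condition 1 (no descendant of UrbanRes in the set): holds — descendants of UrbanRes are {Ability, Tenure}; none are in {Industry, Region}.
Condition 2 (every backdoor path blocked by {Industry, Region}):
  P1: blocked at fork node Industry ∈ conditioning set.
{Industry, Region} satisfies the backdoor criterion.

Yes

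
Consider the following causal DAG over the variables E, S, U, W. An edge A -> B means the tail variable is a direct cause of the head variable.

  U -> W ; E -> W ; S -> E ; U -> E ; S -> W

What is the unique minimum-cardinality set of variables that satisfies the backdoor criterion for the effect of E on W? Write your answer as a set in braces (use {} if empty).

Variables eligible for adjustment (non-descendants of E, excluding E and W): {S, U}.
Backdoor paths from E to W:
  P1: E <- S -> W
  P2: E <- U -> W
The empty set is not sufficient: P1 (E <- S -> W) has no collider blocking it and no conditioned non-collider, so it is open.
Try {S, U}:
  P1: blocked at fork node S ∈ conditioning set.
  P2: blocked at fork node U ∈ conditioning set.
{S, U} contains no descendant of E and blocks every backdoor path.
Every element of {S, U} is needed (dropping S leaves P1 open; dropping U leaves P2 open), so no proper subset is valid.
Among all size-2 subsets of the eligible variables, only {S, U} blocks every backdoor path, so it is the unique smallest valid adjustment set.

{S, U}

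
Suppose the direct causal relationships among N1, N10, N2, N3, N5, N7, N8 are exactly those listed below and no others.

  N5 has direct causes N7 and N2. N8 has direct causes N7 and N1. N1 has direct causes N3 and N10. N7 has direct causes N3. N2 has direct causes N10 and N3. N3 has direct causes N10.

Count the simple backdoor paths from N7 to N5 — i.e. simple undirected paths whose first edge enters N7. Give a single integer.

A backdoor path from N7 to N5 is any simple undirected path whose first edge points into N7 (i.e. leaves N7 via a parent).
Parents of N7: {N3}.
Enumerating:
  P1: N7 <- N3 <- N10 -> N2 -> N5
  P2: N7 <- N3 -> N2 -> N5
  P3: N7 <- N3 -> N1 <- N10 -> N2 -> N5
That exhausts the simple backdoor paths. Count: 3.

3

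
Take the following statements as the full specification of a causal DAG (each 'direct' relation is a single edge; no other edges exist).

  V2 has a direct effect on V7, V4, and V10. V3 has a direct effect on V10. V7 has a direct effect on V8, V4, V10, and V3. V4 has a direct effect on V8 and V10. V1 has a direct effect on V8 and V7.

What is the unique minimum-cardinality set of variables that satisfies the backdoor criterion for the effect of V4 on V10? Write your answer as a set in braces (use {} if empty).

Variables eligible for adjustment (non-descendants of V4, excluding V4 and V10): {V1, V2, V3, V7}.
Backdoor paths from V4 to V10:
  P1: V4 <- V2 -> V7 -> V3 -> V10
  P2: V4 <- V2 -> V7 -> V10
  P3: V4 <- V2 -> V10
  P4: V4 <- V7 <- V2 -> V10
  P5: V4 <- V7 -> V3 -> V10
  P6: V4 <- V7 -> V10
The empty set is not sufficient: P1 (V4 <- V2 -> V7 -> V3 -> V10) has no collider blocking it and no conditioned non-collider, so it is open.
Try {V2, V7}:
  P1: blocked at fork node V2 ∈ conditioning set.
  P2: blocked at fork node V2 ∈ conditioning set.
  P3: blocked at fork node V2 ∈ conditioning set.
  P4: blocked at chain node V7 ∈ conditioning set.
  P5: blocked at fork node V7 ∈ conditioning set.
  P6: blocked at fork node V7 ∈ conditioning set.
{V2, V7} contains no descendant of V4 and blocks every backdoor path.
Every element of {V2, V7} is needed (dropping V2 leaves P3 open; dropping V7 leaves P5 open), so no proper subset is valid.
Among all size-2 subsets of the eligible variables, only {V2, V7} blocks every backdoor path, so it is the unique smallest valid adjustment set.

{V2, V7}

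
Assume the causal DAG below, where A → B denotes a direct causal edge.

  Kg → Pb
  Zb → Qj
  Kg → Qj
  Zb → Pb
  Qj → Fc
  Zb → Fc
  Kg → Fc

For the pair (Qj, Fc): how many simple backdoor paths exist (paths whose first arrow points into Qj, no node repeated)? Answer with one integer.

A backdoor path from Qj to Fc is any simple undirected path whose first edge points into Qj (i.e. leaves Qj via a parent).
Parents of Qj: {Kg, Zb}.
Enumerating:
  P1: Qj <- Kg -> Pb <- Zb -> Fc
  P2: Qj <- Kg -> Fc
  P3: Qj <- Zb -> Pb <- Kg -> Fc
  P4: Qj <- Zb -> Fc
That exhausts the simple backdoor paths. Count: 4.

4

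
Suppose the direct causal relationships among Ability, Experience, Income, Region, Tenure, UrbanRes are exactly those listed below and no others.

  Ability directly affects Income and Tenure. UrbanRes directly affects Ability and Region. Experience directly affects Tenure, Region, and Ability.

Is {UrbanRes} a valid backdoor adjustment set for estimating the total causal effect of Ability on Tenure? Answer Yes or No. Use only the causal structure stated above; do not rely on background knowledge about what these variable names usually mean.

Backdoor paths from Ability to Tenure (paths whose first edge points into Ability):
  P1: Ability <- Experience -> Tenure
  P2: Ability <- UrbanRes -> Region <- Experience -> Tenure
Condition 1 (no descendant of Ability in the set): holds — descendants of Ability are {Income, Tenure}; none are in {UrbanRes}.
Condition 2 (every backdoor path blocked by {UrbanRes}):
  P1: open — no interior node is in the conditioning set.
  P2: blocked at fork node UrbanRes ∈ conditioning set.
{UrbanRes} does not satisfy the backdoor criterion.

No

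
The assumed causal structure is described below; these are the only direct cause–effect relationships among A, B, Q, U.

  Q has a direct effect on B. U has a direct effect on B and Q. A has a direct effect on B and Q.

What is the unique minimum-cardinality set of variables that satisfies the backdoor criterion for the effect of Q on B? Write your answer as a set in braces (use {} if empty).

Variables eligible for adjustment (non-descendants of Q, excluding Q and B): {A, U}.
Backdoor paths from Q to B:
  P1: Q <- A -> B
  P2: Q <- U -> B
The empty set is not sufficient: P1 (Q <- A -> B) has no collider blocking it and no conditioned non-collider, so it is open.
Try {A, U}:
  P1: blocked at fork node A ∈ conditioning set.
  P2: blocked at fork node U ∈ conditioning set.
{A, U} contains no descendant of Q and blocks every backdoor path.
Every element of {A, U} is needed (dropping A leaves P1 open; dropping U leaves P2 open), so no proper subset is valid.
Among all size-2 subsets of the eligible variables, only {A, U} blocks every backdoor path, so it is the unique smallest valid adjustment set.

{A, U}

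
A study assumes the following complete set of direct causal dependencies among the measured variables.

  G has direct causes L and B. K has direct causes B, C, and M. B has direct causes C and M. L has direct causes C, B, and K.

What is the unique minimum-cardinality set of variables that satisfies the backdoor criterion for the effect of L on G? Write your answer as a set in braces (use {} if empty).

Variables eligible for adjustment (non-descendants of L, excluding L and G): {B, C, K, M}.
Backdoor paths from L to G:
  P1: L <- C -> B -> G
  P2: L <- C -> K <- M -> B -> G
  P3: L <- C -> K <- B -> G
  P4: L <- B -> G
  P5: L <- K <- M -> B -> G
  P6: L <- K <- C -> B -> G
  P7: L <- K <- B -> G
The empty set is not sufficient: P1 (L <- C -> B -> G) has no collider blocking it and no conditioned non-collider, so it is open.
Try {B}:
  P1: blocked at chain node B ∈ conditioning set.
  P2: blocked at collider K (neither it nor any descendant is in the conditioning set).
  P3: blocked at collider K (neither it nor any descendant is in the conditioning set).
  P4: blocked at fork node B ∈ conditioning set.
  P5: blocked at chain node B ∈ conditioning set.
  P6: blocked at chain node B ∈ conditioning set.
  P7: blocked at fork node B ∈ conditioning set.
{B} contains no descendant of L and blocks every backdoor path.
No other singleton works — e.g. {M} leaves P1 open — so {B} is the unique smallest valid adjustment set.

{B}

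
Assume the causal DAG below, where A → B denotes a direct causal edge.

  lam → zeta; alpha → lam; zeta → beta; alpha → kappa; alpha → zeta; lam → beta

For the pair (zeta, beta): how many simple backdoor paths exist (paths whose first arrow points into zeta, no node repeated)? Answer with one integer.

A backdoor path from zeta to beta is any simple undirected path whose first edge points into zeta (i.e. leaves zeta via a parent).
Parents of zeta: {alpha, lam}.
Enumerating:
  P1: zeta <- alpha -> lam -> beta
  P2: zeta <- lam -> beta
That exhausts the simple backdoor paths. Count: 2.

2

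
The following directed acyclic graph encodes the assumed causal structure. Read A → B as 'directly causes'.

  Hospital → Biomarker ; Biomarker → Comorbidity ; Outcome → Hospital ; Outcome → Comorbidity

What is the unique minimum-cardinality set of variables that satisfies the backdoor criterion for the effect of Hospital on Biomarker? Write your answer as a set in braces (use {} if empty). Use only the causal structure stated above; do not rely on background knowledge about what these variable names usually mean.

Variables eligible for adjustment (non-descendants of Hospital, excluding Hospital and Biomarker): {Outcome}.
Backdoor paths from Hospital to Biomarker:
  P1: Hospital <- Outcome -> Comorbidity <- Biomarker
Each backdoor path contains an unconditioned collider, so every path is already blocked with the empty conditioning set:
  P1: blocked at collider Comorbidity (neither it nor any descendant is in the conditioning set).
The empty set is therefore the unique smallest valid set.

{}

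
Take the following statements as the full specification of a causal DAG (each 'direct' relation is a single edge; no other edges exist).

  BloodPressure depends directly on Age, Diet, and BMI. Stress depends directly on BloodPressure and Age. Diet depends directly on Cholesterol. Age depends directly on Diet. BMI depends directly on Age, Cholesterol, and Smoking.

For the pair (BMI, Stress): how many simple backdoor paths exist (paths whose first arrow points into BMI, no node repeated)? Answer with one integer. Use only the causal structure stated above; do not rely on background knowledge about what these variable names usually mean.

A backdoor path from BMI to Stress is any simple undirected path whose first edge points into BMI (i.e. leaves BMI via a parent).
Parents of BMI: {Age, Cholesterol, Smoking}.
Enumerating:
  P1: BMI <- Cholesterol -> Diet -> Age -> BloodPressure -> Stress
  P2: BMI <- Cholesterol -> Diet -> Age -> Stress
  P3: BMI <- Cholesterol -> Diet -> BloodPressure <- Age -> Stress
  P4: BMI <- Cholesterol -> Diet -> BloodPressure -> Stress
  P5: BMI <- Age <- Diet -> BloodPressure -> Stress
  P6: BMI <- Age -> BloodPressure -> Stress
  P7: BMI <- Age -> Stress
That exhausts the simple backdoor paths. Count: 7.

7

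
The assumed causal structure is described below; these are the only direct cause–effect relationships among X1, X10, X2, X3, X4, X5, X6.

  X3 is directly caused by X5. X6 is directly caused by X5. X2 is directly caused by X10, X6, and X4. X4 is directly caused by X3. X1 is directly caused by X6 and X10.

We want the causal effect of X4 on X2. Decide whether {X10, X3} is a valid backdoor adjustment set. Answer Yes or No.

Backdoor paths from X4 to X2 (paths whose first edge points into X4):
  P1: X4 <- X3 <- X5 -> X6 -> X1 <- X10 -> X2
  P2: X4 <- X3 <- X5 -> X6 -> X2
Condition 1 (no descendant of X4 in the set): holds — descendants of X4 are {X2}; none are in {X10, X3}.
Condition 2 (every backdoor path blocked by {X10, X3}):
  P1: blocked at chain node X3 ∈ conditioning set.
  P2: blocked at chain node X3 ∈ conditioning set.
{X10, X3} satisfies the backdoor criterion.

Yes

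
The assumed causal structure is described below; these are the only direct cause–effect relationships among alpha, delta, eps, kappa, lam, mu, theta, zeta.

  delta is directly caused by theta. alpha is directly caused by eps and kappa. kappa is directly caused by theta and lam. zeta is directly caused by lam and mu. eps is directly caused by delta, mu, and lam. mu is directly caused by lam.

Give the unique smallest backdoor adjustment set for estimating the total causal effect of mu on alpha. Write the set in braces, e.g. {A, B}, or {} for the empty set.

Variables eligible for adjustment (non-descendants of mu, excluding mu and alpha): {delta, kappa, lam, theta}.
Backdoor paths from mu to alpha:
  P1: mu <- lam -> kappa <- theta -> delta -> eps -> alpha
  P2: mu <- lam -> kappa -> alpha
  P3: mu <- lam -> eps <- delta <- theta -> kappa -> alpha
  P4: mu <- lam -> eps -> alpha
The empty set is not sufficient: P2 (mu <- lam -> kappa -> alpha) has no collider blocking it and no conditioned non-collider, so it is open.
Try {lam}:
  P1: blocked at fork node lam ∈ conditioning set.
  P2: blocked at fork node lam ∈ conditioning set.
  P3: blocked at fork node lam ∈ conditioning set.
  P4: blocked at fork node lam ∈ conditioning set.
{lam} contains no descendant of mu and blocks every backdoor path.
No other singleton works — e.g. {theta} leaves P2 open — so {lam} is the unique smallest valid adjustment set.

{lam}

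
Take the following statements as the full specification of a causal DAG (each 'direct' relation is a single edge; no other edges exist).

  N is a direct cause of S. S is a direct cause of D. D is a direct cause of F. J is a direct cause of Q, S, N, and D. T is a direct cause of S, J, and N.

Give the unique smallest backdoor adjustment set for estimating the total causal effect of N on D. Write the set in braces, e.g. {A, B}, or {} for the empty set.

{J, T}

Variables eligible for adjustment (non-descendants of N, excluding N and D): {J, Q, T}.
Backdoor paths from N to D:
  P1: N <- T -> J -> S -> D
  P2: N <- T -> J -> D
  P3: N <- T -> S <- J -> D
  P4: N <- T -> S -> D
  P5: N <- J <- T -> S -> D
  P6: N <- J -> S -> D
  P7: N <- J -> D
The empty set is not sufficient: P1 (N <- T -> J -> S -> D) has no collider blocking it and no conditioned non-collider, so it is open.
Try {J, T}:
  P1: blocked at fork node T ∈ conditioning set.
  P2: blocked at fork node T ∈ conditioning set.
  P3: blocked at fork node T ∈ conditioning set.
  P4: blocked at fork node T ∈ conditioning set.
  P5: blocked at chain node J ∈ conditioning set.
  P6: blocked at fork node J ∈ conditioning set.
  P7: blocked at fork node J ∈ conditioning set.
{J, T} contains no descendant of N and blocks every backdoor path.
Every element of {J, T} is needed (dropping J leaves P6 open; dropping T leaves P4 open), so no proper subset is valid.
Among all size-2 subsets of the eligible variables, only {J, T} blocks every backdoor path, so it is the unique smallest valid adjustment set.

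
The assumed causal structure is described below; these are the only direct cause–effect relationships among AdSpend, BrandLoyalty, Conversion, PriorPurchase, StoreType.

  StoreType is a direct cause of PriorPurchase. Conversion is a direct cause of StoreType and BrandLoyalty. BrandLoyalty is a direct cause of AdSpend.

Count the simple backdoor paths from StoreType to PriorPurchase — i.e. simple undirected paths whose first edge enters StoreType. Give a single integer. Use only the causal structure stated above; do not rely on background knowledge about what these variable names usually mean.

0

A backdoor path from StoreType to PriorPurchase is any simple undirected path whose first edge points into StoreType (i.e. leaves StoreType via a parent).
Parents of StoreType: {Conversion}.
No simple path from any parent of StoreType reaches PriorPurchase without revisiting StoreType, so there are no backdoor paths.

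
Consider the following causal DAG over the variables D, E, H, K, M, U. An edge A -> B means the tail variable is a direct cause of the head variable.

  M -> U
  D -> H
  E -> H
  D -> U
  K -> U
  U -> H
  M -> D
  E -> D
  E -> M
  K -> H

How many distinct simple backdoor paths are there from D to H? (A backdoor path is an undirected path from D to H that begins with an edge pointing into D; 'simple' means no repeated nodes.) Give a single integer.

A backdoor path from D to H is any simple undirected path whose first edge points into D (i.e. leaves D via a parent).
Parents of D: {E, M}.
Enumerating:
  P1: D <- E -> M -> U <- K -> H
  P2: D <- E -> M -> U -> H
  P3: D <- E -> H
  P4: D <- M <- E -> H
  P5: D <- M -> U <- K -> H
  P6: D <- M -> U -> H
That exhausts the simple backdoor paths. Count: 6.

6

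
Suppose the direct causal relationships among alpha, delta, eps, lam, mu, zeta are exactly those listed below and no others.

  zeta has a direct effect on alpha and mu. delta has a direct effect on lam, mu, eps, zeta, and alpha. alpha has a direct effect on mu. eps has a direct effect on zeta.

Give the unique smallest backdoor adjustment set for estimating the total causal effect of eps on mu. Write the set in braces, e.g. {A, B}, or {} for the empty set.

{delta}

Variables eligible for adjustment (non-descendants of eps, excluding eps and mu): {delta, lam}.
Backdoor paths from eps to mu:
  P1: eps <- delta -> zeta -> alpha -> mu
  P2: eps <- delta -> zeta -> mu
  P3: eps <- delta -> alpha <- zeta -> mu
  P4: eps <- delta -> alpha -> mu
  P5: eps <- delta -> mu
The empty set is not sufficient: P1 (eps <- delta -> zeta -> alpha -> mu) has no collider blocking it and no conditioned non-collider, so it is open.
Try {delta}:
  P1: blocked at fork node delta ∈ conditioning set.
  P2: blocked at fork node delta ∈ conditioning set.
  P3: blocked at fork node delta ∈ conditioning set.
  P4: blocked at fork node delta ∈ conditioning set.
  P5: blocked at fork node delta ∈ conditioning set.
{delta} contains no descendant of eps and blocks every backdoor path.
No other singleton works — e.g. {lam} leaves P1 open — so {delta} is the unique smallest valid adjustment set.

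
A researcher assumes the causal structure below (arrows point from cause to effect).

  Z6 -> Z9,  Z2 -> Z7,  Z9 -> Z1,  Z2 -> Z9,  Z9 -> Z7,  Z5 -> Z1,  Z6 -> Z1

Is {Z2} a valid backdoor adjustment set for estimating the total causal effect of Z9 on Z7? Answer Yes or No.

Yes

Backdoor paths from Z9 to Z7 (paths whose first edge points into Z9):
  P1: Z9 <- Z2 -> Z7
Condition 1 (no descendant of Z9 in the set): holds — descendants of Z9 are {Z1, Z7}; none are in {Z2}.
Condition 2 (every backdoor path blocked by {Z2}):
  P1: blocked at fork node Z2 ∈ conditioning set.
{Z2} satisfies the backdoor criterion.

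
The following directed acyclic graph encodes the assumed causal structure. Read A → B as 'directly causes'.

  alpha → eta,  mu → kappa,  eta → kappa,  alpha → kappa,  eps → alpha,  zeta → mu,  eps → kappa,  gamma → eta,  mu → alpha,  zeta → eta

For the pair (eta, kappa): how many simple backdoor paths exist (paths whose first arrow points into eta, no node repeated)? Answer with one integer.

6

A backdoor path from eta to kappa is any simple undirected path whose first edge points into eta (i.e. leaves eta via a parent).
Parents of eta: {alpha, gamma, zeta}.
Enumerating:
  P1: eta <- zeta -> mu -> alpha <- eps -> kappa
  P2: eta <- zeta -> mu -> alpha -> kappa
  P3: eta <- zeta -> mu -> kappa
  P4: eta <- alpha <- eps -> kappa
  P5: eta <- alpha <- mu -> kappa
  P6: eta <- alpha -> kappa
That exhausts the simple backdoor paths. Count: 6.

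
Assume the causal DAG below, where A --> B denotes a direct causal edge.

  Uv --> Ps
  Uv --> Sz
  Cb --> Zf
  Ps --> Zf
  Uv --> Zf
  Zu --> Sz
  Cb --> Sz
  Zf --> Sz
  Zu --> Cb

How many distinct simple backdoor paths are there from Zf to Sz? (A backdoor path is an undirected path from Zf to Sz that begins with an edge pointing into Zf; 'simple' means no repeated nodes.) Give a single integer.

A backdoor path from Zf to Sz is any simple undirected path whose first edge points into Zf (i.e. leaves Zf via a parent).
Parents of Zf: {Cb, Ps, Uv}.
Enumerating:
  P1: Zf <- Uv -> Sz
  P2: Zf <- Ps <- Uv -> Sz
  P3: Zf <- Cb <- Zu -> Sz
  P4: Zf <- Cb -> Sz
That exhausts the simple backdoor paths. Count: 4.

4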